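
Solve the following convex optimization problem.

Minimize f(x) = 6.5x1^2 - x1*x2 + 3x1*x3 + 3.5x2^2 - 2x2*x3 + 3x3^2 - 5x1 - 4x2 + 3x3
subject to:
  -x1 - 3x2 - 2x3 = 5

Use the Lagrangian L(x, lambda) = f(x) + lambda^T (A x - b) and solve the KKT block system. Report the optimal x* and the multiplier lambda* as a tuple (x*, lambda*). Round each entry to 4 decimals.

Form the Lagrangian:
  L(x, lambda) = (1/2) x^T Q x + c^T x + lambda^T (A x - b)
Stationarity (grad_x L = 0): Q x + c + A^T lambda = 0.
Primal feasibility: A x = b.

This gives the KKT block system:
  [ Q   A^T ] [ x     ]   [-c ]
  [ A    0  ] [ lambda ] = [ b ]

Solving the linear system:
  x*      = (0.5652, -0.717, -1.7071)
  lambda* = (-2.0566)
  f(x*)   = 2.6017

x* = (0.5652, -0.717, -1.7071), lambda* = (-2.0566)


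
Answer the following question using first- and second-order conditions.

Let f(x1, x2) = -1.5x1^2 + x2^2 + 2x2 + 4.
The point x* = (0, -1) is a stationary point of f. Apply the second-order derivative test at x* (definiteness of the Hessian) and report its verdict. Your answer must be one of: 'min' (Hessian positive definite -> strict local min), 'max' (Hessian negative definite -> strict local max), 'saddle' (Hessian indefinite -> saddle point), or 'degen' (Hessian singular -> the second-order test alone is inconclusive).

Compute the Hessian H = grad^2 f:
  H = [[-3, 0], [0, 2]]
Verify stationarity: grad f(x*) = H x* + g = (0, 0).
Eigenvalues of H: -3, 2.
Eigenvalues have mixed signs, so H is indefinite -> x* is a saddle point.

saddle


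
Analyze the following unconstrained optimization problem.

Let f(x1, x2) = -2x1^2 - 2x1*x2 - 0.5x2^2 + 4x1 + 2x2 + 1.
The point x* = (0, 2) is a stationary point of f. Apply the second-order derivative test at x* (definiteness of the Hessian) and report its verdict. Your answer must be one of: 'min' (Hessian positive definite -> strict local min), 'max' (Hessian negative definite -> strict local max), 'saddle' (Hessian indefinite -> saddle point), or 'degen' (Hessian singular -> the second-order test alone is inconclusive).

Compute the Hessian H = grad^2 f:
  H = [[-4, -2], [-2, -1]]
Verify stationarity: grad f(x*) = H x* + g = (0, 0).
Eigenvalues of H: -5, 0.
H has a zero eigenvalue (singular; negative semidefinite but not definite), so H is neither positive definite, negative definite, nor indefinite. The second-order test alone is inconclusive -> degen.
(Indeed, f is constant along the null direction of H through x*, so x* is not a strict local extremum.)

degen


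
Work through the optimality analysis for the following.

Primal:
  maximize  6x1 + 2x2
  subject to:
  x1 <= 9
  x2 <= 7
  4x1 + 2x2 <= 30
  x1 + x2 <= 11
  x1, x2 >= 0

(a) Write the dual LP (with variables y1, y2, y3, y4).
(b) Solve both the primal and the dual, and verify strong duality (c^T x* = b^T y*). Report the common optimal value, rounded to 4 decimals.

The standard primal-dual pair for 'max c^T x s.t. A x <= b, x >= 0' is:
  Dual:  min b^T y  s.t.  A^T y >= c,  y >= 0.

So the dual LP is:
  minimize  9y1 + 7y2 + 30y3 + 11y4
  subject to:
    y1 + 4y3 + y4 >= 6
    y2 + 2y3 + y4 >= 2
    y1, y2, y3, y4 >= 0

Solving the primal: x* = (7.5, 0).
  primal value c^T x* = 45.
Solving the dual: y* = (0, 0, 1.5, 0).
  dual value b^T y* = 45.
Strong duality: c^T x* = b^T y*. Confirmed.

45


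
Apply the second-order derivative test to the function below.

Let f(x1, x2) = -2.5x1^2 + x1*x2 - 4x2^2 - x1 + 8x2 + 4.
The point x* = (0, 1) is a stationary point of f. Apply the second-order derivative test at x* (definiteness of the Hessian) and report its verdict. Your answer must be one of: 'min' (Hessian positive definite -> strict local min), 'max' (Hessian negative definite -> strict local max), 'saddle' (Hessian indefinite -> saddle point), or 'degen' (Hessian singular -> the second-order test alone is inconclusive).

Compute the Hessian H = grad^2 f:
  H = [[-5, 1], [1, -8]]
Verify stationarity: grad f(x*) = H x* + g = (0, 0).
Eigenvalues of H: -8.3028, -4.6972.
Both eigenvalues < 0, so H is negative definite -> x* is a strict local max.

max


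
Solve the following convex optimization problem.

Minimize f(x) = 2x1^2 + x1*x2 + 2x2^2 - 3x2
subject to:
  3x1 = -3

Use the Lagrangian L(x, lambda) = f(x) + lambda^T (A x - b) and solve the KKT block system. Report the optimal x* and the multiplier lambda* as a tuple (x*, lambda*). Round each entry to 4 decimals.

Form the Lagrangian:
  L(x, lambda) = (1/2) x^T Q x + c^T x + lambda^T (A x - b)
Stationarity (grad_x L = 0): Q x + c + A^T lambda = 0.
Primal feasibility: A x = b.

This gives the KKT block system:
  [ Q   A^T ] [ x     ]   [-c ]
  [ A    0  ] [ lambda ] = [ b ]

Solving the linear system:
  x*      = (-1, 1)
  lambda* = (1)
  f(x*)   = 0

x* = (-1, 1), lambda* = (1)


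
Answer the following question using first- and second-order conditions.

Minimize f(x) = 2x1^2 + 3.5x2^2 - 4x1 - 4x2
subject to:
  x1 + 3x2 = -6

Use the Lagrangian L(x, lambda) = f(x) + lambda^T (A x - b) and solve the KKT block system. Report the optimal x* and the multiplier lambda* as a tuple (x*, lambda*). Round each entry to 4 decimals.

Form the Lagrangian:
  L(x, lambda) = (1/2) x^T Q x + c^T x + lambda^T (A x - b)
Stationarity (grad_x L = 0): Q x + c + A^T lambda = 0.
Primal feasibility: A x = b.

This gives the KKT block system:
  [ Q   A^T ] [ x     ]   [-c ]
  [ A    0  ] [ lambda ] = [ b ]

Solving the linear system:
  x*      = (-0.4186, -1.8605)
  lambda* = (5.6744)
  f(x*)   = 21.5814

x* = (-0.4186, -1.8605), lambda* = (5.6744)


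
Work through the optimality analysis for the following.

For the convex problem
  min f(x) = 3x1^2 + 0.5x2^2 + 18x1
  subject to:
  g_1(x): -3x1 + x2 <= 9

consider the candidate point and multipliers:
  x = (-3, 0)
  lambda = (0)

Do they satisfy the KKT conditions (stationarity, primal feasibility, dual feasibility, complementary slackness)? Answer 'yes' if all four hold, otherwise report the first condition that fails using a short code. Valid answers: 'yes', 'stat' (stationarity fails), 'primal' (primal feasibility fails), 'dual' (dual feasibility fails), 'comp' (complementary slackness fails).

Gradient of f: grad f(x) = Q x + c = (0, 0)
Constraint values g_i(x) = a_i^T x - b_i:
  g_1((-3, 0)) = 0
Stationarity residual: grad f(x) + sum_i lambda_i a_i = (0, 0)
  -> stationarity OK
Primal feasibility (all g_i <= 0): OK
Dual feasibility (all lambda_i >= 0): OK
Complementary slackness (lambda_i * g_i(x) = 0 for all i): OK

Verdict: yes, KKT holds.

yes


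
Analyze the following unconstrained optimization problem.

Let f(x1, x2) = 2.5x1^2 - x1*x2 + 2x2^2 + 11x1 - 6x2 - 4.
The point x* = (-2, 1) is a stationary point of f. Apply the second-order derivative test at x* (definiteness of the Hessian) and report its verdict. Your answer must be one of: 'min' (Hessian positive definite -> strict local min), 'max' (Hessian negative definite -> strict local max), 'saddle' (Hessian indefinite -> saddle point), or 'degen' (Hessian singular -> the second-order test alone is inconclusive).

Compute the Hessian H = grad^2 f:
  H = [[5, -1], [-1, 4]]
Verify stationarity: grad f(x*) = H x* + g = (0, 0).
Eigenvalues of H: 3.382, 5.618.
Both eigenvalues > 0, so H is positive definite -> x* is a strict local min.

min


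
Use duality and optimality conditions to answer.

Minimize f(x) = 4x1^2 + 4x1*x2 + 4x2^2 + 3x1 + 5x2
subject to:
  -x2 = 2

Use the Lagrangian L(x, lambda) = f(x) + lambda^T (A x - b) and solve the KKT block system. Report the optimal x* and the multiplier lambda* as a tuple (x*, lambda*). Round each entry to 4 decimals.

Form the Lagrangian:
  L(x, lambda) = (1/2) x^T Q x + c^T x + lambda^T (A x - b)
Stationarity (grad_x L = 0): Q x + c + A^T lambda = 0.
Primal feasibility: A x = b.

This gives the KKT block system:
  [ Q   A^T ] [ x     ]   [-c ]
  [ A    0  ] [ lambda ] = [ b ]

Solving the linear system:
  x*      = (0.625, -2)
  lambda* = (-8.5)
  f(x*)   = 4.4375

x* = (0.625, -2), lambda* = (-8.5)


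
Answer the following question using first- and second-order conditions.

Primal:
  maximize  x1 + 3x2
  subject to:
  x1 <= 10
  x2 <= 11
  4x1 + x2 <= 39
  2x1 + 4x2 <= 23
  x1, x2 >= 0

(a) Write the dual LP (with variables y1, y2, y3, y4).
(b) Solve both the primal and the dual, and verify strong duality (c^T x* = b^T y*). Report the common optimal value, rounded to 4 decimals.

The standard primal-dual pair for 'max c^T x s.t. A x <= b, x >= 0' is:
  Dual:  min b^T y  s.t.  A^T y >= c,  y >= 0.

So the dual LP is:
  minimize  10y1 + 11y2 + 39y3 + 23y4
  subject to:
    y1 + 4y3 + 2y4 >= 1
    y2 + y3 + 4y4 >= 3
    y1, y2, y3, y4 >= 0

Solving the primal: x* = (0, 5.75).
  primal value c^T x* = 17.25.
Solving the dual: y* = (0, 0, 0, 0.75).
  dual value b^T y* = 17.25.
Strong duality: c^T x* = b^T y*. Confirmed.

17.25


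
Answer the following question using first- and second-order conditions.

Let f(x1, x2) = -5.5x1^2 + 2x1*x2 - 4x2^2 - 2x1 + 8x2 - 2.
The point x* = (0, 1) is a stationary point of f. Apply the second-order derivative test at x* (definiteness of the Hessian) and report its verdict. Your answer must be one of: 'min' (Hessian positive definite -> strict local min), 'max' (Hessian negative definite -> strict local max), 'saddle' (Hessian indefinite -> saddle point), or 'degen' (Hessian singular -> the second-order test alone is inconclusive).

Compute the Hessian H = grad^2 f:
  H = [[-11, 2], [2, -8]]
Verify stationarity: grad f(x*) = H x* + g = (0, 0).
Eigenvalues of H: -12, -7.
Both eigenvalues < 0, so H is negative definite -> x* is a strict local max.

max


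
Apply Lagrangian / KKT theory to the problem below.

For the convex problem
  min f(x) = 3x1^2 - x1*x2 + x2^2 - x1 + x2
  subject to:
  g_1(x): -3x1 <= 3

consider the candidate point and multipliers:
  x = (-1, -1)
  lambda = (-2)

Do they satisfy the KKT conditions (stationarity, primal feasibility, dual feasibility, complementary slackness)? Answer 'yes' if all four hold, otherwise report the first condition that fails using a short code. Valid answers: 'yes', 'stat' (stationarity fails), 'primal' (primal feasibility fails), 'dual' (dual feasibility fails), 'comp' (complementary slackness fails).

Gradient of f: grad f(x) = Q x + c = (-6, 0)
Constraint values g_i(x) = a_i^T x - b_i:
  g_1((-1, -1)) = 0
Stationarity residual: grad f(x) + sum_i lambda_i a_i = (0, 0)
  -> stationarity OK
Primal feasibility (all g_i <= 0): OK
Dual feasibility (all lambda_i >= 0): FAILS
Complementary slackness (lambda_i * g_i(x) = 0 for all i): OK

Verdict: the first failing condition is dual_feasibility -> dual.

dual


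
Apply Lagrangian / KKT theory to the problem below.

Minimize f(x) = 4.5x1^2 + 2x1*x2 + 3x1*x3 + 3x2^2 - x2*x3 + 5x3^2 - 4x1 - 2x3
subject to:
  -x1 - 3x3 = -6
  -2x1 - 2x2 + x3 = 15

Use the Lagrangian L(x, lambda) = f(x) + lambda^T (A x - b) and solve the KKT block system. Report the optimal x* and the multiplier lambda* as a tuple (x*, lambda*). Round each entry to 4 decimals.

Form the Lagrangian:
  L(x, lambda) = (1/2) x^T Q x + c^T x + lambda^T (A x - b)
Stationarity (grad_x L = 0): Q x + c + A^T lambda = 0.
Primal feasibility: A x = b.

This gives the KKT block system:
  [ Q   A^T ] [ x     ]   [-c ]
  [ A    0  ] [ lambda ] = [ b ]

Solving the linear system:
  x*      = (-2.6462, -3.4128, 2.8821)
  lambda* = (2.6564, -14.3256)
  f(x*)   = 117.8218

x* = (-2.6462, -3.4128, 2.8821), lambda* = (2.6564, -14.3256)


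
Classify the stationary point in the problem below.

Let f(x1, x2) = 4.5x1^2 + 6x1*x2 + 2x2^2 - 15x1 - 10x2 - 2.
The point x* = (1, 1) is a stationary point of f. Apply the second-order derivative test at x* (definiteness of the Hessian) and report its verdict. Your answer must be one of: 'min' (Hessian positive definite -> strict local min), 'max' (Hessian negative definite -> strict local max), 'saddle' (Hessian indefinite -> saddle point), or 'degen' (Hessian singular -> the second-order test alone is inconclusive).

Compute the Hessian H = grad^2 f:
  H = [[9, 6], [6, 4]]
Verify stationarity: grad f(x*) = H x* + g = (0, 0).
Eigenvalues of H: 0, 13.
H has a zero eigenvalue (singular; positive semidefinite but not definite), so H is neither positive definite, negative definite, nor indefinite. The second-order test alone is inconclusive -> degen.
(Indeed, f is constant along the null direction of H through x*, so x* is not a strict local extremum.)

degen


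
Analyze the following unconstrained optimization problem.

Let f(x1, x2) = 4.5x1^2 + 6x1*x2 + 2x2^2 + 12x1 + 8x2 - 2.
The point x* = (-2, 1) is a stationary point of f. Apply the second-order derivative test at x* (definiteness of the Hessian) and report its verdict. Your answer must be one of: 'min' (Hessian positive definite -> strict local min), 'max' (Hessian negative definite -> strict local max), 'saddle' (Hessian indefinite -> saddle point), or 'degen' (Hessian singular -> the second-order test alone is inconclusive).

Compute the Hessian H = grad^2 f:
  H = [[9, 6], [6, 4]]
Verify stationarity: grad f(x*) = H x* + g = (0, 0).
Eigenvalues of H: 0, 13.
H has a zero eigenvalue (singular; positive semidefinite but not definite), so H is neither positive definite, negative definite, nor indefinite. The second-order test alone is inconclusive -> degen.
(Indeed, f is constant along the null direction of H through x*, so x* is not a strict local extremum.)

degen


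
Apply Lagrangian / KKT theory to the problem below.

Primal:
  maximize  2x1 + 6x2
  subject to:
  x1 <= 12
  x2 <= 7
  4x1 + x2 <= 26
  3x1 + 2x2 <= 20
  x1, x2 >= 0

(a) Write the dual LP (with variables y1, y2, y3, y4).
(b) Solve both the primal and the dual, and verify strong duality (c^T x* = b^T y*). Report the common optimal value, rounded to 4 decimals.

The standard primal-dual pair for 'max c^T x s.t. A x <= b, x >= 0' is:
  Dual:  min b^T y  s.t.  A^T y >= c,  y >= 0.

So the dual LP is:
  minimize  12y1 + 7y2 + 26y3 + 20y4
  subject to:
    y1 + 4y3 + 3y4 >= 2
    y2 + y3 + 2y4 >= 6
    y1, y2, y3, y4 >= 0

Solving the primal: x* = (2, 7).
  primal value c^T x* = 46.
Solving the dual: y* = (0, 4.6667, 0, 0.6667).
  dual value b^T y* = 46.
Strong duality: c^T x* = b^T y*. Confirmed.

46


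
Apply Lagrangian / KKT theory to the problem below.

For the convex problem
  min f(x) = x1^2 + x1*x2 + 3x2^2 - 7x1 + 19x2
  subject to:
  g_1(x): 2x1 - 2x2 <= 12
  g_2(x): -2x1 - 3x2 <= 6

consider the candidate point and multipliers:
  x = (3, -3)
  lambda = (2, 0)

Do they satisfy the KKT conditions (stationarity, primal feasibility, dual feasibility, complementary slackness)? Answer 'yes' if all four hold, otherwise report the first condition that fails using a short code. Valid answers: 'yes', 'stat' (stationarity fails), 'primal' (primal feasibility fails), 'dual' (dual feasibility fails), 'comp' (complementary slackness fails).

Gradient of f: grad f(x) = Q x + c = (-4, 4)
Constraint values g_i(x) = a_i^T x - b_i:
  g_1((3, -3)) = 0
  g_2((3, -3)) = -3
Stationarity residual: grad f(x) + sum_i lambda_i a_i = (0, 0)
  -> stationarity OK
Primal feasibility (all g_i <= 0): OK
Dual feasibility (all lambda_i >= 0): OK
Complementary slackness (lambda_i * g_i(x) = 0 for all i): OK

Verdict: yes, KKT holds.

yes


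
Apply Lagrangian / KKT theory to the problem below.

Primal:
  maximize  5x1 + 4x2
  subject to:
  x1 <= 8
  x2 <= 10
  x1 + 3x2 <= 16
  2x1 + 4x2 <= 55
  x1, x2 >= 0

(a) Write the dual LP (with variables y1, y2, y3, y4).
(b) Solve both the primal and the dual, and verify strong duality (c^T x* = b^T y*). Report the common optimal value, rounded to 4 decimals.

The standard primal-dual pair for 'max c^T x s.t. A x <= b, x >= 0' is:
  Dual:  min b^T y  s.t.  A^T y >= c,  y >= 0.

So the dual LP is:
  minimize  8y1 + 10y2 + 16y3 + 55y4
  subject to:
    y1 + y3 + 2y4 >= 5
    y2 + 3y3 + 4y4 >= 4
    y1, y2, y3, y4 >= 0

Solving the primal: x* = (8, 2.6667).
  primal value c^T x* = 50.6667.
Solving the dual: y* = (3.6667, 0, 1.3333, 0).
  dual value b^T y* = 50.6667.
Strong duality: c^T x* = b^T y*. Confirmed.

50.6667


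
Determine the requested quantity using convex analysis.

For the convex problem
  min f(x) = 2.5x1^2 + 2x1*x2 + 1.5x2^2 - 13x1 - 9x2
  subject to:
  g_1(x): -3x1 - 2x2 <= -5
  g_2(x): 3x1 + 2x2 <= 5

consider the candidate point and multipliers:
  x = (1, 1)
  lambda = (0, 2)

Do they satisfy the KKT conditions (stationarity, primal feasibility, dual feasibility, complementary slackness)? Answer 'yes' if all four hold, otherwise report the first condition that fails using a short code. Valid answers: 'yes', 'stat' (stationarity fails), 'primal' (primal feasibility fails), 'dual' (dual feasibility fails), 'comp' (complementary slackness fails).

Gradient of f: grad f(x) = Q x + c = (-6, -4)
Constraint values g_i(x) = a_i^T x - b_i:
  g_1((1, 1)) = 0
  g_2((1, 1)) = 0
Stationarity residual: grad f(x) + sum_i lambda_i a_i = (0, 0)
  -> stationarity OK
Primal feasibility (all g_i <= 0): OK
Dual feasibility (all lambda_i >= 0): OK
Complementary slackness (lambda_i * g_i(x) = 0 for all i): OK

Verdict: yes, KKT holds.

yes


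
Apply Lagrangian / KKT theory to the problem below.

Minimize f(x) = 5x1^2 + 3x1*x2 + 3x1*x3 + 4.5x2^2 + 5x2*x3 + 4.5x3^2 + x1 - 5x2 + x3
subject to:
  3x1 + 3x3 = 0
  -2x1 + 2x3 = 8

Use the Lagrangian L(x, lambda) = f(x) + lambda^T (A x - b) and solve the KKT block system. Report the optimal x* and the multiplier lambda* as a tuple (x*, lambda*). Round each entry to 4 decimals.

Form the Lagrangian:
  L(x, lambda) = (1/2) x^T Q x + c^T x + lambda^T (A x - b)
Stationarity (grad_x L = 0): Q x + c + A^T lambda = 0.
Primal feasibility: A x = b.

This gives the KKT block system:
  [ Q   A^T ] [ x     ]   [-c ]
  [ A    0  ] [ lambda ] = [ b ]

Solving the linear system:
  x*      = (-2, 0.1111, 2)
  lambda* = (-0.1481, -6.5556)
  f(x*)   = 25.9444

x* = (-2, 0.1111, 2), lambda* = (-0.1481, -6.5556)


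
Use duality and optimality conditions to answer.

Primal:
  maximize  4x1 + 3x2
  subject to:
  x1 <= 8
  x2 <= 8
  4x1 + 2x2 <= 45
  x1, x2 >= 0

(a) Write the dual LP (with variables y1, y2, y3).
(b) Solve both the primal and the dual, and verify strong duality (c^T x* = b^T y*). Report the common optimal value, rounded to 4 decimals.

The standard primal-dual pair for 'max c^T x s.t. A x <= b, x >= 0' is:
  Dual:  min b^T y  s.t.  A^T y >= c,  y >= 0.

So the dual LP is:
  minimize  8y1 + 8y2 + 45y3
  subject to:
    y1 + 4y3 >= 4
    y2 + 2y3 >= 3
    y1, y2, y3 >= 0

Solving the primal: x* = (7.25, 8).
  primal value c^T x* = 53.
Solving the dual: y* = (0, 1, 1).
  dual value b^T y* = 53.
Strong duality: c^T x* = b^T y*. Confirmed.

53


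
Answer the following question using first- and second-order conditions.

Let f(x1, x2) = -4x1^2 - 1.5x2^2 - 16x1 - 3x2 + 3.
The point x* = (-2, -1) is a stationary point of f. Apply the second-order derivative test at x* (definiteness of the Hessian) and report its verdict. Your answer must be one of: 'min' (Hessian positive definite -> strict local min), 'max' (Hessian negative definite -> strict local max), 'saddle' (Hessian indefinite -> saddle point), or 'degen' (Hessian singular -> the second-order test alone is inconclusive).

Compute the Hessian H = grad^2 f:
  H = [[-8, 0], [0, -3]]
Verify stationarity: grad f(x*) = H x* + g = (0, 0).
Eigenvalues of H: -8, -3.
Both eigenvalues < 0, so H is negative definite -> x* is a strict local max.

max


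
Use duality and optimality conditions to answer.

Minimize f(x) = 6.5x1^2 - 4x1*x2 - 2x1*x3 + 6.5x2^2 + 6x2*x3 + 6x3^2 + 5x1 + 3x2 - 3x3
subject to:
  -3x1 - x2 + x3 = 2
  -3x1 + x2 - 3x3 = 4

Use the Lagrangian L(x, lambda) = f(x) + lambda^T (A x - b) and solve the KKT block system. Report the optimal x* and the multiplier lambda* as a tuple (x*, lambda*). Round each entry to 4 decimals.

Form the Lagrangian:
  L(x, lambda) = (1/2) x^T Q x + c^T x + lambda^T (A x - b)
Stationarity (grad_x L = 0): Q x + c + A^T lambda = 0.
Primal feasibility: A x = b.

This gives the KKT block system:
  [ Q   A^T ] [ x     ]   [-c ]
  [ A    0  ] [ lambda ] = [ b ]

Solving the linear system:
  x*      = (-0.8301, -0.0197, -0.5098)
  lambda* = (0.7208, -2.285)
  f(x*)   = 2.5092

x* = (-0.8301, -0.0197, -0.5098), lambda* = (0.7208, -2.285)


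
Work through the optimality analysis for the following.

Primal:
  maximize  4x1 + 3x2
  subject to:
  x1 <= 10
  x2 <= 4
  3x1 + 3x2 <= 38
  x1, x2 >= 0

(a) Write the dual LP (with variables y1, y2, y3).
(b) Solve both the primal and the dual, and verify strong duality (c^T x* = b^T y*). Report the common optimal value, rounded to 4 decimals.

The standard primal-dual pair for 'max c^T x s.t. A x <= b, x >= 0' is:
  Dual:  min b^T y  s.t.  A^T y >= c,  y >= 0.

So the dual LP is:
  minimize  10y1 + 4y2 + 38y3
  subject to:
    y1 + 3y3 >= 4
    y2 + 3y3 >= 3
    y1, y2, y3 >= 0

Solving the primal: x* = (10, 2.6667).
  primal value c^T x* = 48.
Solving the dual: y* = (1, 0, 1).
  dual value b^T y* = 48.
Strong duality: c^T x* = b^T y*. Confirmed.

48


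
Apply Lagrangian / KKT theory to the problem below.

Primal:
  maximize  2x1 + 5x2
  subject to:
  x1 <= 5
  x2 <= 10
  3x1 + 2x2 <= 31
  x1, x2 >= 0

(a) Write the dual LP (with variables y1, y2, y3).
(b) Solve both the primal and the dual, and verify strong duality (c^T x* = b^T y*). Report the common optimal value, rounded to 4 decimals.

The standard primal-dual pair for 'max c^T x s.t. A x <= b, x >= 0' is:
  Dual:  min b^T y  s.t.  A^T y >= c,  y >= 0.

So the dual LP is:
  minimize  5y1 + 10y2 + 31y3
  subject to:
    y1 + 3y3 >= 2
    y2 + 2y3 >= 5
    y1, y2, y3 >= 0

Solving the primal: x* = (3.6667, 10).
  primal value c^T x* = 57.3333.
Solving the dual: y* = (0, 3.6667, 0.6667).
  dual value b^T y* = 57.3333.
Strong duality: c^T x* = b^T y*. Confirmed.

57.3333


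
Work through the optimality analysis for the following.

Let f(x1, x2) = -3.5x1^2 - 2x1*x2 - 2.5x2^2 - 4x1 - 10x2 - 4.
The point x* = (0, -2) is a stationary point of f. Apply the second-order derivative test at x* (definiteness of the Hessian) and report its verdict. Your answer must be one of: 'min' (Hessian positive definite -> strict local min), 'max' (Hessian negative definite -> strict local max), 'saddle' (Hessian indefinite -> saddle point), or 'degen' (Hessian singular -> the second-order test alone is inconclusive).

Compute the Hessian H = grad^2 f:
  H = [[-7, -2], [-2, -5]]
Verify stationarity: grad f(x*) = H x* + g = (0, 0).
Eigenvalues of H: -8.2361, -3.7639.
Both eigenvalues < 0, so H is negative definite -> x* is a strict local max.

max


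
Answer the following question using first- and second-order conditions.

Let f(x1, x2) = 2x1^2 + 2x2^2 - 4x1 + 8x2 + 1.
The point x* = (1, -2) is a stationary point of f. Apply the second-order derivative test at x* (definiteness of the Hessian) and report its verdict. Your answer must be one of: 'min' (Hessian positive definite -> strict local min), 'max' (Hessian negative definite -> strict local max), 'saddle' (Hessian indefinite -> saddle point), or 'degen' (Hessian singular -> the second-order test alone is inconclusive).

Compute the Hessian H = grad^2 f:
  H = [[4, 0], [0, 4]]
Verify stationarity: grad f(x*) = H x* + g = (0, 0).
Eigenvalues of H: 4, 4.
Both eigenvalues > 0, so H is positive definite -> x* is a strict local min.

min


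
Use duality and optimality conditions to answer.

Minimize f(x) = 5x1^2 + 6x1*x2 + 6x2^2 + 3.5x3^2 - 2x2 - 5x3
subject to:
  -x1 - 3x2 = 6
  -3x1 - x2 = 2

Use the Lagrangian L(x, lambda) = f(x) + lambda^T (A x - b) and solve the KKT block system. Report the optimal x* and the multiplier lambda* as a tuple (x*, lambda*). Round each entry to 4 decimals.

Form the Lagrangian:
  L(x, lambda) = (1/2) x^T Q x + c^T x + lambda^T (A x - b)
Stationarity (grad_x L = 0): Q x + c + A^T lambda = 0.
Primal feasibility: A x = b.

This gives the KKT block system:
  [ Q   A^T ] [ x     ]   [-c ]
  [ A    0  ] [ lambda ] = [ b ]

Solving the linear system:
  x*      = (0, -2, 0.7143)
  lambda* = (-8.25, -1.25)
  f(x*)   = 26.2143

x* = (0, -2, 0.7143), lambda* = (-8.25, -1.25)


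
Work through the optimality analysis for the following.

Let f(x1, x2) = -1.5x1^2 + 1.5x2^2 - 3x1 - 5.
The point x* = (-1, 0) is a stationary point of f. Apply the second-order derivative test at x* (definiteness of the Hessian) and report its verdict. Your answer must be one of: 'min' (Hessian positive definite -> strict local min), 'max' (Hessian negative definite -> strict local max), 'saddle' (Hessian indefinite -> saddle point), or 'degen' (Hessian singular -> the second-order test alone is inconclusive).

Compute the Hessian H = grad^2 f:
  H = [[-3, 0], [0, 3]]
Verify stationarity: grad f(x*) = H x* + g = (0, 0).
Eigenvalues of H: -3, 3.
Eigenvalues have mixed signs, so H is indefinite -> x* is a saddle point.

saddle


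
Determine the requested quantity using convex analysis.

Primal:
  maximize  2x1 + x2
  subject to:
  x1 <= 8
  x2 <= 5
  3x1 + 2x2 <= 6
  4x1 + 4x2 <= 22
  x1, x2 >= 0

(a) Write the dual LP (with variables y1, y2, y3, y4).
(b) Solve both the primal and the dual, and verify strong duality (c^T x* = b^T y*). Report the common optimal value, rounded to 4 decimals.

The standard primal-dual pair for 'max c^T x s.t. A x <= b, x >= 0' is:
  Dual:  min b^T y  s.t.  A^T y >= c,  y >= 0.

So the dual LP is:
  minimize  8y1 + 5y2 + 6y3 + 22y4
  subject to:
    y1 + 3y3 + 4y4 >= 2
    y2 + 2y3 + 4y4 >= 1
    y1, y2, y3, y4 >= 0

Solving the primal: x* = (2, 0).
  primal value c^T x* = 4.
Solving the dual: y* = (0, 0, 0.6667, 0).
  dual value b^T y* = 4.
Strong duality: c^T x* = b^T y*. Confirmed.

4


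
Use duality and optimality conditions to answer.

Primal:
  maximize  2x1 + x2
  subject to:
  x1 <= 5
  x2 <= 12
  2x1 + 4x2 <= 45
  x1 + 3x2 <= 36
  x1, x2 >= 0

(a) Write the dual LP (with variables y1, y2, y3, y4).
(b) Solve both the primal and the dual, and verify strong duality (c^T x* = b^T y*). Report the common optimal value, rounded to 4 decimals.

The standard primal-dual pair for 'max c^T x s.t. A x <= b, x >= 0' is:
  Dual:  min b^T y  s.t.  A^T y >= c,  y >= 0.

So the dual LP is:
  minimize  5y1 + 12y2 + 45y3 + 36y4
  subject to:
    y1 + 2y3 + y4 >= 2
    y2 + 4y3 + 3y4 >= 1
    y1, y2, y3, y4 >= 0

Solving the primal: x* = (5, 8.75).
  primal value c^T x* = 18.75.
Solving the dual: y* = (1.5, 0, 0.25, 0).
  dual value b^T y* = 18.75.
Strong duality: c^T x* = b^T y*. Confirmed.

18.75


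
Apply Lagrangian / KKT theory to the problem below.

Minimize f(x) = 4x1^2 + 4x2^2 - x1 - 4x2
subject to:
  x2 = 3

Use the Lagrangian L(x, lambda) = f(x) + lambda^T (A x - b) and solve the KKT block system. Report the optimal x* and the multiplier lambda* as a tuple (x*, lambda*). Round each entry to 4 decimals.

Form the Lagrangian:
  L(x, lambda) = (1/2) x^T Q x + c^T x + lambda^T (A x - b)
Stationarity (grad_x L = 0): Q x + c + A^T lambda = 0.
Primal feasibility: A x = b.

This gives the KKT block system:
  [ Q   A^T ] [ x     ]   [-c ]
  [ A    0  ] [ lambda ] = [ b ]

Solving the linear system:
  x*      = (0.125, 3)
  lambda* = (-20)
  f(x*)   = 23.9375

x* = (0.125, 3), lambda* = (-20)


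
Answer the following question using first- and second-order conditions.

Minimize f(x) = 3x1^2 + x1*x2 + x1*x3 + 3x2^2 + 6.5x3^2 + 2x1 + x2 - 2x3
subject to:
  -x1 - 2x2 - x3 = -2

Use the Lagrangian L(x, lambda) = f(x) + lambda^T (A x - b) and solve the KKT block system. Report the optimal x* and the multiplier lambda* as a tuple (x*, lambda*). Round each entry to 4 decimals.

Form the Lagrangian:
  L(x, lambda) = (1/2) x^T Q x + c^T x + lambda^T (A x - b)
Stationarity (grad_x L = 0): Q x + c + A^T lambda = 0.
Primal feasibility: A x = b.

This gives the KKT block system:
  [ Q   A^T ] [ x     ]   [-c ]
  [ A    0  ] [ lambda ] = [ b ]

Solving the linear system:
  x*      = (-0.0416, 0.8283, 0.385)
  lambda* = (2.964)
  f(x*)   = 2.9515

x* = (-0.0416, 0.8283, 0.385), lambda* = (2.964)


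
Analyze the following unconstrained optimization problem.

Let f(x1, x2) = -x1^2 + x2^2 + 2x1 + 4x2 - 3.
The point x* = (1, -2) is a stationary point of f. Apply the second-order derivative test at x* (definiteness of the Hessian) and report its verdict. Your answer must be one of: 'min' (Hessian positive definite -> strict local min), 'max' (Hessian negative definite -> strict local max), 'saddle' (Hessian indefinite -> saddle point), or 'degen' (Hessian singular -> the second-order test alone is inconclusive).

Compute the Hessian H = grad^2 f:
  H = [[-2, 0], [0, 2]]
Verify stationarity: grad f(x*) = H x* + g = (0, 0).
Eigenvalues of H: -2, 2.
Eigenvalues have mixed signs, so H is indefinite -> x* is a saddle point.

saddle


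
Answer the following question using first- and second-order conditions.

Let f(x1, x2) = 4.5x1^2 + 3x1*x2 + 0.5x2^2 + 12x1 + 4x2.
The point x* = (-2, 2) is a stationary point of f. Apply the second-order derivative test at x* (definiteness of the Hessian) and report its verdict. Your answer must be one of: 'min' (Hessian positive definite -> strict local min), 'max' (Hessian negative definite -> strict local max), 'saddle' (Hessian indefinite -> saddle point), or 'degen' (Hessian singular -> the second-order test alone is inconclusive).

Compute the Hessian H = grad^2 f:
  H = [[9, 3], [3, 1]]
Verify stationarity: grad f(x*) = H x* + g = (0, 0).
Eigenvalues of H: 0, 10.
H has a zero eigenvalue (singular; positive semidefinite but not definite), so H is neither positive definite, negative definite, nor indefinite. The second-order test alone is inconclusive -> degen.
(Indeed, f is constant along the null direction of H through x*, so x* is not a strict local extremum.)

degen


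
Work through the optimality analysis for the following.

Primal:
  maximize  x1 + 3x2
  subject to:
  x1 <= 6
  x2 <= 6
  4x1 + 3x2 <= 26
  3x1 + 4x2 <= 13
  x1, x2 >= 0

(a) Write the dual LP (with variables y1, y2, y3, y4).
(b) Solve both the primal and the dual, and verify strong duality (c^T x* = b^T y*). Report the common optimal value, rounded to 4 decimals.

The standard primal-dual pair for 'max c^T x s.t. A x <= b, x >= 0' is:
  Dual:  min b^T y  s.t.  A^T y >= c,  y >= 0.

So the dual LP is:
  minimize  6y1 + 6y2 + 26y3 + 13y4
  subject to:
    y1 + 4y3 + 3y4 >= 1
    y2 + 3y3 + 4y4 >= 3
    y1, y2, y3, y4 >= 0

Solving the primal: x* = (0, 3.25).
  primal value c^T x* = 9.75.
Solving the dual: y* = (0, 0, 0, 0.75).
  dual value b^T y* = 9.75.
Strong duality: c^T x* = b^T y*. Confirmed.

9.75


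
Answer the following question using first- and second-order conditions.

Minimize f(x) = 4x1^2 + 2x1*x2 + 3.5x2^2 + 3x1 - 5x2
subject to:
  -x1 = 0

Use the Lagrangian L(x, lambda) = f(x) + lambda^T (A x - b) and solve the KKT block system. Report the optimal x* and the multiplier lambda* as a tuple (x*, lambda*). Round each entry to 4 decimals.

Form the Lagrangian:
  L(x, lambda) = (1/2) x^T Q x + c^T x + lambda^T (A x - b)
Stationarity (grad_x L = 0): Q x + c + A^T lambda = 0.
Primal feasibility: A x = b.

This gives the KKT block system:
  [ Q   A^T ] [ x     ]   [-c ]
  [ A    0  ] [ lambda ] = [ b ]

Solving the linear system:
  x*      = (0, 0.7143)
  lambda* = (4.4286)
  f(x*)   = -1.7857

x* = (0, 0.7143), lambda* = (4.4286)


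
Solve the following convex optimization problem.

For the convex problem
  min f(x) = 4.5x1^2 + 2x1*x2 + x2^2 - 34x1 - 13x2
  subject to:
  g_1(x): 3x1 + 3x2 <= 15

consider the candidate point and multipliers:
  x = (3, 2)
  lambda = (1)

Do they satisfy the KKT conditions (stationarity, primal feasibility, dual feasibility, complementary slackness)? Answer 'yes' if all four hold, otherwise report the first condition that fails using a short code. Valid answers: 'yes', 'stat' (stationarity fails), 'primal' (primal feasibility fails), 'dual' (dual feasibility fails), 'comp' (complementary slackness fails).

Gradient of f: grad f(x) = Q x + c = (-3, -3)
Constraint values g_i(x) = a_i^T x - b_i:
  g_1((3, 2)) = 0
Stationarity residual: grad f(x) + sum_i lambda_i a_i = (0, 0)
  -> stationarity OK
Primal feasibility (all g_i <= 0): OK
Dual feasibility (all lambda_i >= 0): OK
Complementary slackness (lambda_i * g_i(x) = 0 for all i): OK

Verdict: yes, KKT holds.

yes


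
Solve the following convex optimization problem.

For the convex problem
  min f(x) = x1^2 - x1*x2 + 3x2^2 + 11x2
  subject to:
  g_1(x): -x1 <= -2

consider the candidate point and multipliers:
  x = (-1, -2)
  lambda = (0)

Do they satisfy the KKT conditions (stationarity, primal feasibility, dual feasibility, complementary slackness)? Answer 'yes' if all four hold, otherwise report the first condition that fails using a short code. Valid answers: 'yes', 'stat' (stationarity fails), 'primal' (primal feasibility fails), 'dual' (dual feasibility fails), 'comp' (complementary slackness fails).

Gradient of f: grad f(x) = Q x + c = (0, 0)
Constraint values g_i(x) = a_i^T x - b_i:
  g_1((-1, -2)) = 3
Stationarity residual: grad f(x) + sum_i lambda_i a_i = (0, 0)
  -> stationarity OK
Primal feasibility (all g_i <= 0): FAILS
Dual feasibility (all lambda_i >= 0): OK
Complementary slackness (lambda_i * g_i(x) = 0 for all i): OK

Verdict: the first failing condition is primal_feasibility -> primal.

primal


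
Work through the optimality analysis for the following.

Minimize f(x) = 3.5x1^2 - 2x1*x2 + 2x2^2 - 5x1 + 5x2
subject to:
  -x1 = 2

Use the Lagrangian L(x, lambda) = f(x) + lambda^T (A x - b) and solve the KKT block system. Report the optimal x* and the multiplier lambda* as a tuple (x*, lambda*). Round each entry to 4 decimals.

Form the Lagrangian:
  L(x, lambda) = (1/2) x^T Q x + c^T x + lambda^T (A x - b)
Stationarity (grad_x L = 0): Q x + c + A^T lambda = 0.
Primal feasibility: A x = b.

This gives the KKT block system:
  [ Q   A^T ] [ x     ]   [-c ]
  [ A    0  ] [ lambda ] = [ b ]

Solving the linear system:
  x*      = (-2, -2.25)
  lambda* = (-14.5)
  f(x*)   = 13.875

x* = (-2, -2.25), lambda* = (-14.5)


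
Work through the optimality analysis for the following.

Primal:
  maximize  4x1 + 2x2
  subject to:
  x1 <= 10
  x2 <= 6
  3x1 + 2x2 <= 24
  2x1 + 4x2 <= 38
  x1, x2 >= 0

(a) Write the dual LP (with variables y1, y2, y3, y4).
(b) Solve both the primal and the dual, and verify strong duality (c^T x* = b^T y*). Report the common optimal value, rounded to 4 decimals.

The standard primal-dual pair for 'max c^T x s.t. A x <= b, x >= 0' is:
  Dual:  min b^T y  s.t.  A^T y >= c,  y >= 0.

So the dual LP is:
  minimize  10y1 + 6y2 + 24y3 + 38y4
  subject to:
    y1 + 3y3 + 2y4 >= 4
    y2 + 2y3 + 4y4 >= 2
    y1, y2, y3, y4 >= 0

Solving the primal: x* = (8, 0).
  primal value c^T x* = 32.
Solving the dual: y* = (0, 0, 1.3333, 0).
  dual value b^T y* = 32.
Strong duality: c^T x* = b^T y*. Confirmed.

32


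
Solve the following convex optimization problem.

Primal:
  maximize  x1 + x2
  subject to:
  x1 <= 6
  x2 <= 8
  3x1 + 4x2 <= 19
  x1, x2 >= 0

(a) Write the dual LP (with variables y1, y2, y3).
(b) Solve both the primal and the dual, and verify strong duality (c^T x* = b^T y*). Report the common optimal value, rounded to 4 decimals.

The standard primal-dual pair for 'max c^T x s.t. A x <= b, x >= 0' is:
  Dual:  min b^T y  s.t.  A^T y >= c,  y >= 0.

So the dual LP is:
  minimize  6y1 + 8y2 + 19y3
  subject to:
    y1 + 3y3 >= 1
    y2 + 4y3 >= 1
    y1, y2, y3 >= 0

Solving the primal: x* = (6, 0.25).
  primal value c^T x* = 6.25.
Solving the dual: y* = (0.25, 0, 0.25).
  dual value b^T y* = 6.25.
Strong duality: c^T x* = b^T y*. Confirmed.

6.25


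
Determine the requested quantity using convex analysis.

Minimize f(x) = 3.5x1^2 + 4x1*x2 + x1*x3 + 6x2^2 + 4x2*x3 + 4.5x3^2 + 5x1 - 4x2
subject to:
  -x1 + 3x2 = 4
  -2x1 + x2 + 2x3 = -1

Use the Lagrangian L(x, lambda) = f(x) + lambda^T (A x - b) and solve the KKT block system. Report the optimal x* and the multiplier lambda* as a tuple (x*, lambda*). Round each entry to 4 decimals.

Form the Lagrangian:
  L(x, lambda) = (1/2) x^T Q x + c^T x + lambda^T (A x - b)
Stationarity (grad_x L = 0): Q x + c + A^T lambda = 0.
Primal feasibility: A x = b.

This gives the KKT block system:
  [ Q   A^T ] [ x     ]   [-c ]
  [ A    0  ] [ lambda ] = [ b ]

Solving the linear system:
  x*      = (-0.3456, 1.2181, -1.4547)
  lambda* = (-2.5664, 4.2825)
  f(x*)   = 3.9737

x* = (-0.3456, 1.2181, -1.4547), lambda* = (-2.5664, 4.2825)


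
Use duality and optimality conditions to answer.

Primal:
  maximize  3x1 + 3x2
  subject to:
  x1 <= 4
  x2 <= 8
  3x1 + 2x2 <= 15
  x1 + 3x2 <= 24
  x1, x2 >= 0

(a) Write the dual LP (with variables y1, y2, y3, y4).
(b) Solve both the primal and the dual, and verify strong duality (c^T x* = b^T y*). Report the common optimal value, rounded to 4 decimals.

The standard primal-dual pair for 'max c^T x s.t. A x <= b, x >= 0' is:
  Dual:  min b^T y  s.t.  A^T y >= c,  y >= 0.

So the dual LP is:
  minimize  4y1 + 8y2 + 15y3 + 24y4
  subject to:
    y1 + 3y3 + y4 >= 3
    y2 + 2y3 + 3y4 >= 3
    y1, y2, y3, y4 >= 0

Solving the primal: x* = (0, 7.5).
  primal value c^T x* = 22.5.
Solving the dual: y* = (0, 0, 1.5, 0).
  dual value b^T y* = 22.5.
Strong duality: c^T x* = b^T y*. Confirmed.

22.5


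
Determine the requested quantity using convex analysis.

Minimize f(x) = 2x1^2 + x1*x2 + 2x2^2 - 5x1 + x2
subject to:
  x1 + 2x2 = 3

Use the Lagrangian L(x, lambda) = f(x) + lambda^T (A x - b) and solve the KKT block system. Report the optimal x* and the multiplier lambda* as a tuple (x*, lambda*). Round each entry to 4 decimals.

Form the Lagrangian:
  L(x, lambda) = (1/2) x^T Q x + c^T x + lambda^T (A x - b)
Stationarity (grad_x L = 0): Q x + c + A^T lambda = 0.
Primal feasibility: A x = b.

This gives the KKT block system:
  [ Q   A^T ] [ x     ]   [-c ]
  [ A    0  ] [ lambda ] = [ b ]

Solving the linear system:
  x*      = (1.75, 0.625)
  lambda* = (-2.625)
  f(x*)   = -0.125

x* = (1.75, 0.625), lambda* = (-2.625)


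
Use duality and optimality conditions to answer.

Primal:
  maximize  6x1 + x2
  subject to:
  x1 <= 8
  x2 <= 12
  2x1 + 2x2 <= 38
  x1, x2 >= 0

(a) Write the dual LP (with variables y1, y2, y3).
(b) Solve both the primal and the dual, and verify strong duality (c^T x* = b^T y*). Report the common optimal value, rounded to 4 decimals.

The standard primal-dual pair for 'max c^T x s.t. A x <= b, x >= 0' is:
  Dual:  min b^T y  s.t.  A^T y >= c,  y >= 0.

So the dual LP is:
  minimize  8y1 + 12y2 + 38y3
  subject to:
    y1 + 2y3 >= 6
    y2 + 2y3 >= 1
    y1, y2, y3 >= 0

Solving the primal: x* = (8, 11).
  primal value c^T x* = 59.
Solving the dual: y* = (5, 0, 0.5).
  dual value b^T y* = 59.
Strong duality: c^T x* = b^T y*. Confirmed.

59


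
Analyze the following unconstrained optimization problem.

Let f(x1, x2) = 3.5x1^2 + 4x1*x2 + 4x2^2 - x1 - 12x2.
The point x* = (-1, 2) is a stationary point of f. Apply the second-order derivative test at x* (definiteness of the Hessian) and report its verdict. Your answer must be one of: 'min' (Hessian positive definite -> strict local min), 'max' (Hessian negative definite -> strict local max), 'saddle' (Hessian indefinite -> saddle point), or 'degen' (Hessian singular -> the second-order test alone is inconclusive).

Compute the Hessian H = grad^2 f:
  H = [[7, 4], [4, 8]]
Verify stationarity: grad f(x*) = H x* + g = (0, 0).
Eigenvalues of H: 3.4689, 11.5311.
Both eigenvalues > 0, so H is positive definite -> x* is a strict local min.

min


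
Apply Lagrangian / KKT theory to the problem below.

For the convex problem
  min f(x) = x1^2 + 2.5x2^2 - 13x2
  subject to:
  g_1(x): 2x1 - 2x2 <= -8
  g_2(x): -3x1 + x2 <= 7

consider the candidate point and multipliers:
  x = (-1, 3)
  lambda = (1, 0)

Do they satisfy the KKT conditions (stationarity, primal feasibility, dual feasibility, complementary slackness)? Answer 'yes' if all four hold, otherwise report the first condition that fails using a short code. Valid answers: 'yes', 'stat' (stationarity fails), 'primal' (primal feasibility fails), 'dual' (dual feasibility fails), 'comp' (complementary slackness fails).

Gradient of f: grad f(x) = Q x + c = (-2, 2)
Constraint values g_i(x) = a_i^T x - b_i:
  g_1((-1, 3)) = 0
  g_2((-1, 3)) = -1
Stationarity residual: grad f(x) + sum_i lambda_i a_i = (0, 0)
  -> stationarity OK
Primal feasibility (all g_i <= 0): OK
Dual feasibility (all lambda_i >= 0): OK
Complementary slackness (lambda_i * g_i(x) = 0 for all i): OK

Verdict: yes, KKT holds.

yes
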